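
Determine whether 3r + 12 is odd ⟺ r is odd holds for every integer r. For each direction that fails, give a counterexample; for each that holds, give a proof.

Both implications hold.

Forward direction. Suppose 3r + 12 is odd. Since 3 is odd, 3r and r have the same parity, so 3r + 12 ≡ r + 12 (mod 2). As 12 is even, 3r + 12 is odd exactly when r is odd. Thus r is odd.

Converse. Suppose r is odd; write r = 2j + 1. Then 3r + 12 = 3·(2j + 1) + 12 = 2·3j + 15, which is odd.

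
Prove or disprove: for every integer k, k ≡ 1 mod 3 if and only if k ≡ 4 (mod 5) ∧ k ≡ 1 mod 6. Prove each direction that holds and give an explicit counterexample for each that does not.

(⟹) This fails: k = 1 gives 1 ≡ 1 (mod 3) but 1 ≡ 1 (mod 5), so the conjunction on the right does not hold.

(⟸) Conversely, if k ≡ 4 (mod 5) and k ≡ 1 (mod 6), then by the Chinese remainder theorem k ≡ 19 (mod 30). Since 19 ≡ 1 (mod 3) and 3 ∣ 30, we get k ≡ 1 (mod 3).

Only the reverse direction holds.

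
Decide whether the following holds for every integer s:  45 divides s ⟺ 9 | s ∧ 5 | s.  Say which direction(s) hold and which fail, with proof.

The biconditional holds.

[⇒] If 45 ∣ s, write s = 45q. Since 45 = 5·9, s = 9·(5q), so 9 ∣ s; and since 45 = 9·5, s = 5·(9q), so 5 ∣ s.

[⇐] Suppose 9 ∣ s and 5 ∣ s. Any common multiple of 9 and 5 is a multiple of their lcm; here gcd(9, 5) = 1, so lcm(9, 5) = 9·5 = 45, so 45 ∣ s.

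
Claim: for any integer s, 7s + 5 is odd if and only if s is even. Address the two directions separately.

Both directions hold; the statement is true.

[⇒] Suppose 7s + 5 is odd. Since 7 is odd, 7s and s have the same parity, so 7s + 5 ≡ s + 5 (mod 2). As 5 is odd, 7s + 5 is odd exactly when s is even. Thus s is even.

[⇐] Conversely, suppose s is even; write s = 2j. Then 7s + 5 = 7·(2j) + 5 = 2·7j + 5, which is odd.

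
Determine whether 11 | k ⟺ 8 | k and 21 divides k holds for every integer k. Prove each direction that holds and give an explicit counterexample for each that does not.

Both directions fail.

[⇒] This fails: take k = 11. Certainly 11 ∣ 11, but 8 ∤ 11.

[⇐] This fails: take k = 168. Both 8 ∣ 168 and 21 ∣ 168, yet 168 is not a multiple of 11 (since 168 = 15·11 + 3), so 11 ∤ 168.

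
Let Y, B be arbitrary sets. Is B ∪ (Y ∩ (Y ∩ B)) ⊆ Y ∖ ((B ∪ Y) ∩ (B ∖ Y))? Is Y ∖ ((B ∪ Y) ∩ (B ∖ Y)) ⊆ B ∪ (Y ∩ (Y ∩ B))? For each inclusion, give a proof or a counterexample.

Both inclusions fail.

(⊆) This inclusion fails. Take Y = ∅, B = {1}; then 1 ∈ B ∪ (Y ∩ (Y ∩ B)) but 1 ∉ Y ∖ ((B ∪ Y) ∩ (B ∖ Y)).

(⊇) This inclusion fails. Take Y = {1}, B = ∅; then 1 ∈ Y ∖ ((B ∪ Y) ∩ (B ∖ Y)) but 1 ∉ B ∪ (Y ∩ (Y ∩ B)).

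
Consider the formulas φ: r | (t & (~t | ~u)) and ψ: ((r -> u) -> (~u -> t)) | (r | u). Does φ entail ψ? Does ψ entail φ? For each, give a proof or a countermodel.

(⇒) Assume the antecedent. If r is true, the consequent reduces to true regardless of the other variables. If r is false, the antecedent forces (r = F, t = T, u = F), and the consequent holds there. Either way the consequent holds.

(⇐) This fails. Under r = F, t = F, u = T, the left side is false but the right side is true.

Not equivalent: only (⇒) holds.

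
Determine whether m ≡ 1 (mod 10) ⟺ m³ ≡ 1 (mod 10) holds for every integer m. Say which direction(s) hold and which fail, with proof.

Both directions hold; the statement is true.

Forward direction. Suppose m ≡ 1 (mod 10). Write m = 10j + 1. Then (10j + 1)³ = 1000j³ + 300j² + 30j + 1 = 10(100j³ + 30j² + 3j) + 1, so m³ ≡ 1 (mod 10).

Converse. Suppose m³ ≡ 1 (mod 10). The only residue r in {0, …, 9} with r³ ≡ 1 (mod 10) is r = 1, so m ≡ 1 (mod 10).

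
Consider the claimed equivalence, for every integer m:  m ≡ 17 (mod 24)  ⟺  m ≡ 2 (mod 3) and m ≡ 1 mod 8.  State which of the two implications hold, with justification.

The biconditional holds.

Forward direction. Suppose m ≡ 17 (mod 24); write m = 24j + 17. Since 3 ∣ 24, reducing mod 3 gives m ≡ 17 ≡ 2 (mod 3); since 8 ∣ 24, reducing mod 8 gives m ≡ 17 ≡ 1 (mod 8).

Converse. If m ≡ 2 (mod 3) and m ≡ 1 (mod 8), then by the Chinese remainder theorem m ≡ 17 (mod 24). This is exactly m ≡ 17 (mod 24).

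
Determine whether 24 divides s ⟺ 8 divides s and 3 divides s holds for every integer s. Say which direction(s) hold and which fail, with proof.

[⇒] If 24 ∣ s, write s = 24q. Since 24 = 3·8, s = 8·(3q), so 8 ∣ s; and since 24 = 8·3, s = 3·(8q), so 3 ∣ s.

[⇐] Suppose 8 ∣ s and 3 ∣ s. Any common multiple of 8 and 3 is a multiple of their lcm; here gcd(8, 3) = 1, so lcm(8, 3) = 8·3 = 24, so 24 ∣ s.

Both directions hold.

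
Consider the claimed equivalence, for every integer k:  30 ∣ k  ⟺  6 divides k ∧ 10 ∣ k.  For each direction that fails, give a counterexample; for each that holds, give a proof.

(←) Suppose 6 ∣ k and 10 ∣ k. Any common multiple of 6 and 10 is a multiple of their lcm; here lcm(6, 10) = 6·10/gcd(6, 10) = 60/2 = 30, so 30 ∣ k.

(→) If 30 ∣ k, write k = 30q. Since 30 = 5·6, k = 6·(5q), so 6 ∣ k; and since 30 = 3·10, k = 10·(3q), so 10 ∣ k.

Equivalent; both directions hold.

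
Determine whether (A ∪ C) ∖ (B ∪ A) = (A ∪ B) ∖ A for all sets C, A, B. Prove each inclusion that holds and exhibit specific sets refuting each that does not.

Neither inclusion holds.

(⟹) This inclusion fails. Take C = {1}, A = ∅, B = ∅; then 1 ∈ (A ∪ C) ∖ (B ∪ A) but 1 ∉ (A ∪ B) ∖ A.

(⟸) This inclusion fails. Take C = ∅, A = ∅, B = {1}; then 1 ∈ (A ∪ B) ∖ A but 1 ∉ (A ∪ C) ∖ (B ∪ A).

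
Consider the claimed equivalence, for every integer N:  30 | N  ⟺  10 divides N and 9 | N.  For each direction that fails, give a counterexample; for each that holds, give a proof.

Not equivalent: only (⇐) holds.

(⟹) This fails: take N = 30. Certainly 30 ∣ 30, but 9 ∤ 30.

(⟸) Suppose 10 ∣ N and 9 ∣ N. Any common multiple of 10 and 9 is a multiple of their lcm; here gcd(10, 9) = 1, so lcm(10, 9) = 10·9 = 90, so 90 ∣ N. Since 30 ∣ 90, it follows that 30 ∣ N.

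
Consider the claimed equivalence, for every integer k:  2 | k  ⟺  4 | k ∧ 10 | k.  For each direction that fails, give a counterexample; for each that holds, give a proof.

Not equivalent: only (⇐) holds.

(→) This fails: take k = 2. Certainly 2 ∣ 2, but 4 ∤ 2.

(←) Suppose 4 ∣ k and 10 ∣ k. Any common multiple of 4 and 10 is a multiple of their lcm; here lcm(4, 10) = 4·10/gcd(4, 10) = 40/2 = 20, so 20 ∣ k. Since 2 ∣ 20, it follows that 2 ∣ k.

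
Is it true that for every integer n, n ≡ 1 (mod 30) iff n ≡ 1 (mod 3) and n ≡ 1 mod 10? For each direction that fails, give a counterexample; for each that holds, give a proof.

The biconditional holds.

(⇐) If n ≡ 1 (mod 3) and n ≡ 1 (mod 10), then by the Chinese remainder theorem n ≡ 1 (mod 30). This is exactly n ≡ 1 (mod 30).

(⇒) Suppose n ≡ 1 (mod 30); write n = 30j + 1. Since 3 ∣ 30, reducing mod 3 gives n ≡ 1 (mod 3); since 10 ∣ 30, reducing mod 10 gives n ≡ 1 (mod 10).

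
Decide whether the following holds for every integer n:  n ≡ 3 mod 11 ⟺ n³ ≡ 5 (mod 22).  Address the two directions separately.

(←) The residues r modulo 22 with r³ ≡ 5 (mod 22) are exactly {3}, and each is ≡ 3 (mod 11).

(→) This fails: take n = 14. Then 14 ≡ 3 (mod 11), but 14³ = 2744 ≡ 16 (mod 22), not 5.

Only the converse holds.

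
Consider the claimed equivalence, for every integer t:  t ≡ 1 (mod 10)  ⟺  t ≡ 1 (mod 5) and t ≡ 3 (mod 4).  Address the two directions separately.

Only the reverse direction holds.

(←) If t ≡ 1 (mod 5) and t ≡ 3 (mod 4), then by the Chinese remainder theorem t ≡ 11 (mod 20). Since 11 ≡ 1 (mod 10) and 10 ∣ 20, we get t ≡ 1 (mod 10).

(→) This fails: t = 1 gives 1 ≡ 1 (mod 10) but 1 ≡ 1 (mod 4), so the conjunction on the right does not hold.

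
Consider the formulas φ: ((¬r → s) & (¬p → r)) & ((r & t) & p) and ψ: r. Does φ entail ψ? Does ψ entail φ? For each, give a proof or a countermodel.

Only the forward implication holds.

Forward direction. Assume the antecedent. If p is true, the antecedent forces (p = T, s = F, r = T, t = T) or (p = T, s = T, r = T, t = T), and r holds there. If p is false, the antecedent cannot hold. Either way r holds.

Converse. This fails. Under p = F, s = F, r = T, t = F, the left side is false but the right side is true.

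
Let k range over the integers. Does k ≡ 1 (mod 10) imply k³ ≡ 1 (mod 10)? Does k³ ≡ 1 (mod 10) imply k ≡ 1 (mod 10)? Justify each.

Both implications hold.

(⟹) Suppose k ≡ 1 (mod 10). Write k = 10j + 1. Then (10j + 1)³ = 1000j³ + 300j² + 30j + 1 = 10(100j³ + 30j² + 3j) + 1, so k³ ≡ 1 (mod 10).

(⟸) Conversely, suppose k³ ≡ 1 (mod 10). The only residue r in {0, …, 9} with r³ ≡ 1 (mod 10) is r = 1, so k ≡ 1 (mod 10).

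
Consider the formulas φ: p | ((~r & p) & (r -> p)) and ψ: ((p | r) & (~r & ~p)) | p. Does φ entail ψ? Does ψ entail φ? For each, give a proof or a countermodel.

Both directions hold.

(→) Assume the antecedent. If r is true, the antecedent forces (r = T, p = T), and ((p | r) & (~r & ~p)) | p holds there. If r is false, the antecedent forces (r = F, p = T), and ((p | r) & (~r & ~p)) | p holds there. Either way ((p | r) & (~r & ~p)) | p holds.

(←) Assume the antecedent. If r is true, the antecedent forces (r = T, p = T), and p | ((~r & p) & (r -> p)) holds there. If r is false, the antecedent forces (r = F, p = T), and p | ((~r & p) & (r -> p)) holds there. Either way p | ((~r & p) & (r -> p)) holds.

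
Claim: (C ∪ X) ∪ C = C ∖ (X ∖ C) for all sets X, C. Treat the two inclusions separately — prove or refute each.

The sets are not equal: only the reverse inclusion holds.

(⟹) This inclusion fails. Take X = {1}, C = ∅; then 1 ∈ (C ∪ X) ∪ C but 1 ∉ C ∖ (X ∖ C).

(⟸) Let x ∈ C ∖ (X ∖ C). Then either x ∈ C and x ∉ X; or x ∈ X ∩ C. In each case x ∈ (C ∪ X) ∪ C, so C ∖ (X ∖ C) ⊆ (C ∪ X) ∪ C.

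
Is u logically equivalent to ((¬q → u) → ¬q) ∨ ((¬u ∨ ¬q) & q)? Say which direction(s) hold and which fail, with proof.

Neither direction holds.

(→) This fails. Under q = T, u = T, the left side is true but the right side is false.

(←) This fails. Under q = F, u = F, the left side is false but the right side is true.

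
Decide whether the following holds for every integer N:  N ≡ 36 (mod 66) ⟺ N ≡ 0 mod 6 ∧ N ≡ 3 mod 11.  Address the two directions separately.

(→) Suppose N ≡ 36 (mod 66); write N = 66j + 36. Since 6 ∣ 66, reducing mod 6 gives N ≡ 36 ≡ 0 (mod 6); since 11 ∣ 66, reducing mod 11 gives N ≡ 36 ≡ 3 (mod 11).

(←) Conversely, if N ≡ 0 (mod 6) and N ≡ 3 (mod 11), then by the Chinese remainder theorem N ≡ 36 (mod 66). This is exactly N ≡ 36 (mod 66).

Both directions hold; the statement is true.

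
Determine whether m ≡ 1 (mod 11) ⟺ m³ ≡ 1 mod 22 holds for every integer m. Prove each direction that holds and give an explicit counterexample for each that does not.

Not equivalent: only (⇐) holds.

Forward direction. This fails: take m = 12. Then 12 ≡ 1 (mod 11), but 12³ = 1728 ≡ 12 (mod 22), not 1.

Converse. The residues r modulo 22 with r³ ≡ 1 (mod 22) are exactly {1}, and each is ≡ 1 (mod 11).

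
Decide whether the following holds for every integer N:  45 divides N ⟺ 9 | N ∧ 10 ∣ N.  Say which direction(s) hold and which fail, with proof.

Only the converse holds.

Converse. Suppose 9 ∣ N and 10 ∣ N. Any common multiple of 9 and 10 is a multiple of their lcm; here gcd(9, 10) = 1, so lcm(9, 10) = 9·10 = 90, so 90 ∣ N. Since 45 ∣ 90, it follows that 45 ∣ N.

Forward direction. This fails: take N = 45. Certainly 45 ∣ 45, but 10 ∤ 45.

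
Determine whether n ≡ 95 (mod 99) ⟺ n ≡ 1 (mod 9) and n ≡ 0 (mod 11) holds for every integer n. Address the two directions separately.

Both directions fail.

(⇒) This fails: n = 95 gives 95 ≡ 95 (mod 99) but 95 ≡ 5 (mod 9), so the conjunction on the right does not hold.

(⇐) This fails: n = 55 satisfies both congruences on the right (55 ≡ 1 mod 9 and 55 ≡ 0 mod 11) yet 55 ≡ 55 (mod 99), not 95.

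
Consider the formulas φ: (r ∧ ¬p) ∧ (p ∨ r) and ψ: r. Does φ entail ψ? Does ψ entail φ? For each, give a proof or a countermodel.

(⇒) Assume the antecedent. If r is true, r reduces to true regardless of the other variables. If r is false, the antecedent cannot hold. Either way r holds.

(⇐) This fails. Under r = T, p = T, the left side is false but the right side is true.

Only the forward direction holds.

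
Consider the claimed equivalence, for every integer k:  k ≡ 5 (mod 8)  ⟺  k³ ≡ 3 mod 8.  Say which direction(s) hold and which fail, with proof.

(→) This fails: take k = 5. Then 5 ≡ 5 (mod 8), but 5³ = 125 ≡ 5 (mod 8), not 3.

(←) This fails: take k = 3. Then 3³ = 27 ≡ 3 (mod 8), yet 3 ≡ 3 (mod 8), not 5.

Neither direction holds.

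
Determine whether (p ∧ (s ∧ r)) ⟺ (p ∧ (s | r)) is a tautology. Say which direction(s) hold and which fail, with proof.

(⇒) holds; (⇐) fails.

(⇐) This fails. Under s = T, p = T, r = F, the left side is false but the right side is true.

(⇒) Assume the antecedent. If s is true, the antecedent forces (s = T, p = T, r = T), and p ∧ (s | r) holds there. If s is false, the antecedent cannot hold. Either way p ∧ (s | r) holds.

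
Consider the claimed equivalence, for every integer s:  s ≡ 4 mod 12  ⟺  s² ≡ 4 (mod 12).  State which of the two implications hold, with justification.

(⇒) Suppose s ≡ 4 mod 12. Write s = 12j + 4. Then (12j + 4)² = 144j² + 96j + 16 = 12(12j² + 8j + 1) + 4, so s² ≡ 4 (mod 12).

(⇐) This fails: take s = 2. Then 2² = 4 ≡ 4 (mod 12), yet 2 ≡ 2 (mod 12), not 4.

Only the forward direction holds.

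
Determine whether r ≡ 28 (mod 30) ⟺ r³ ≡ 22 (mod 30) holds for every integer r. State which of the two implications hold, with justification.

Forward direction. Suppose r ≡ 28 (mod 30). Write r = 30j + 28. Then (30j + 28)³ = 27000j³ + 75600j² + 70560j + 21952 = 30(900j³ + 2520j² + 2352j + 731) + 22, so r³ ≡ 22 (mod 30).

Converse. Suppose r³ ≡ 22 (mod 30). The only residue r in {0, …, 29} with r³ ≡ 22 (mod 30) is r = 28, so r ≡ 28 (mod 30).

Both implications hold.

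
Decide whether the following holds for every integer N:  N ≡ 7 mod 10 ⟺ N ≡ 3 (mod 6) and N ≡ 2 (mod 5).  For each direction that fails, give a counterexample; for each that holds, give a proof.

The forward direction fails; the converse holds.

Forward direction. This fails: N = 17 gives 17 ≡ 7 (mod 10) but 17 ≡ 5 (mod 6), so the conjunction on the right does not hold.

Converse. If N ≡ 3 (mod 6) and N ≡ 2 (mod 5), then by the Chinese remainder theorem N ≡ 27 (mod 30). Since 27 ≡ 7 (mod 10) and 10 ∣ 30, we get N ≡ 7 (mod 10).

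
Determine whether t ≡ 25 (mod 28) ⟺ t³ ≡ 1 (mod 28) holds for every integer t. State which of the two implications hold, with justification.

(→) Suppose t ≡ 25 (mod 28). Write t = 28j + 25. Then (28j + 25)³ = 21952j³ + 58800j² + 52500j + 15625 = 28(784j³ + 2100j² + 1875j + 558) + 1, so t³ ≡ 1 (mod 28).

(←) This fails: take t = 1. Then 1³ = 1 ≡ 1 (mod 28), yet 1 ≡ 1 (mod 28), not 25.

(⇒) holds; (⇐) fails.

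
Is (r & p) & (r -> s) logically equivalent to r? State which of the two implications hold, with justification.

Only the forward implication holds.

Forward direction. Assume the antecedent. If r is true, r reduces to true regardless of the other variables. If r is false, the antecedent cannot hold. Either way r holds.

Converse. This fails. Under r = T, s = F, p = F, the left side is false but the right side is true.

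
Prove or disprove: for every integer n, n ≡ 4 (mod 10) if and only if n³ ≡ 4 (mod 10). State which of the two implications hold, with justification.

Both implications hold.

(⇒) Suppose n ≡ 4 (mod 10). Write n = 10j + 4. Then (10j + 4)³ = 1000j³ + 1200j² + 480j + 64 = 10(100j³ + 120j² + 48j + 6) + 4, so n³ ≡ 4 (mod 10).

(⇐) For the converse, argue contrapositively. If n ≢ 4 (mod 10), then n is congruent to one of 0, 1, 2, 3, 5, 6, 7, 8, 9 modulo 10, and these give n³ ≡ 0, 1, 8, 7, 5, 6, 3, 2, 9 respectively — never 4.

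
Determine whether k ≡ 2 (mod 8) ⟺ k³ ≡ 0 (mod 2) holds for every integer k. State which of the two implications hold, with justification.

Only the forward implication holds.

(⟹) Suppose k ≡ 2 (mod 8). Then k³ ≡ 2³ = 8 (mod 8), and since 2 ∣ 8, also k³ ≡ 0 (mod 2).

(⟸) This fails: take k = 0. Then 0³ = 0 ≡ 0 (mod 2), yet 0 ≡ 0 (mod 8), not 2.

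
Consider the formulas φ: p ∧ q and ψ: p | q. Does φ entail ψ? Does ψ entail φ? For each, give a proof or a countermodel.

(⟸) This fails. Under p = T, q = F, the left side is false but the right side is true.

(⟹) Assume the antecedent. If p is true, p | q reduces to true regardless of the other variables. If p is false, the antecedent cannot hold. Either way p | q holds.

The forward direction holds; the converse fails.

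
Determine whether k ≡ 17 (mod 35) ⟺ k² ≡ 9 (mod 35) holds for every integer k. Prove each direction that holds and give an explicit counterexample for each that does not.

Not equivalent: only (⇒) holds.

(→) Suppose k ≡ 17 (mod 35). Write k = 35j + 17. Then (35j + 17)² = 1225j² + 1190j + 289 = 35(35j² + 34j + 8) + 9, so k² ≡ 9 (mod 35).

(←) This fails: take k = 3. Then 3² = 9 ≡ 9 (mod 35), yet 3 ≡ 3 (mod 35), not 17.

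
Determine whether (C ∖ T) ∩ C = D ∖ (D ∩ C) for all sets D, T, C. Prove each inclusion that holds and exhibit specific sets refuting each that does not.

Both inclusions fail.

(⟹) This inclusion fails. Take D = ∅, T = ∅, C = {1}; then 1 ∈ (C ∖ T) ∩ C but 1 ∉ D ∖ (D ∩ C).

(⟸) This inclusion fails. Take D = {1}, T = ∅, C = ∅; then 1 ∈ D ∖ (D ∩ C) but 1 ∉ (C ∖ T) ∩ C.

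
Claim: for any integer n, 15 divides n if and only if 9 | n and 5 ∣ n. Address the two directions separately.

(⇒) fails; (⇐) holds.

(⇒) This fails: take n = 15. Certainly 15 ∣ 15, but 9 ∤ 15.

(⇐) Suppose 9 ∣ n and 5 ∣ n. Any common multiple of 9 and 5 is a multiple of their lcm; here gcd(9, 5) = 1, so lcm(9, 5) = 9·5 = 45, so 45 ∣ n. Since 15 ∣ 45, it follows that 15 ∣ n.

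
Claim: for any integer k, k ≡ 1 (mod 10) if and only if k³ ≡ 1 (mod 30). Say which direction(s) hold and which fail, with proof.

Only the converse holds.

[⇒] This fails: take k = 11. Then 11 ≡ 1 (mod 10), but 11³ = 1331 ≡ 11 (mod 30), not 1.

[⇐] Conversely, the residues r modulo 30 with r³ ≡ 1 (mod 30) are exactly {1}, and each is ≡ 1 (mod 10).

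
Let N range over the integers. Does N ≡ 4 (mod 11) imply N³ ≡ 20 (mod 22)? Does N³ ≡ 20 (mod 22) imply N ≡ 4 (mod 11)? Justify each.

(⇒) fails; (⇐) holds.

(⇐) The residues r modulo 22 with r³ ≡ 20 (mod 22) are exactly {4}, and each is ≡ 4 (mod 11).

(⇒) This fails: take N = 15. Then 15 ≡ 4 (mod 11), but 15³ = 3375 ≡ 9 (mod 22), not 20.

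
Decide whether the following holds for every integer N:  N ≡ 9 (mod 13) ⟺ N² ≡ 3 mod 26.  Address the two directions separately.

(→) This fails: take N = 22. Then 22 ≡ 9 (mod 13), but 22² = 484 ≡ 16 (mod 26), not 3.

(←) This fails: take N = 17. Then 17² = 289 ≡ 3 (mod 26), yet 17 ≡ 4 (mod 13), not 9.

Neither direction holds.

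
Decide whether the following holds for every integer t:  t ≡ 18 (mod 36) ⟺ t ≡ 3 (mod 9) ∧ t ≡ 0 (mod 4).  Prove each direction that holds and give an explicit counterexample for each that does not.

[⇒] This fails: t = 18 gives 18 ≡ 18 (mod 36) but 18 ≡ 0 (mod 9), so the conjunction on the right does not hold.

[⇐] This fails: t = 12 satisfies both congruences on the right (12 ≡ 3 mod 9 and 12 ≡ 0 mod 4) yet 12 ≡ 12 (mod 36), not 18.

Neither direction holds.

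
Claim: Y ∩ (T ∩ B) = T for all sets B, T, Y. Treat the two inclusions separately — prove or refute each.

(⟹) Let x ∈ Y ∩ (T ∩ B). Then x ∈ B ∩ T ∩ Y, from which x ∈ T.

(⟸) This inclusion fails. Take B = ∅, T = {1}, Y = ∅; then 1 ∈ T but 1 ∉ Y ∩ (T ∩ B).

Only the forward inclusion holds.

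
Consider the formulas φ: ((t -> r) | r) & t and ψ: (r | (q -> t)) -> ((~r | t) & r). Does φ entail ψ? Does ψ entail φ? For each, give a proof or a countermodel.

(⟸) This fails. Under q = T, t = F, r = F, the left side is false but the right side is true.

(⟹) Assume the antecedent. If q is true, the antecedent forces (q = T, t = T, r = T), and the consequent holds there. If q is false, the antecedent forces (q = F, t = T, r = T), and the consequent holds there. Either way the consequent holds.

Not equivalent: only (⇒) holds.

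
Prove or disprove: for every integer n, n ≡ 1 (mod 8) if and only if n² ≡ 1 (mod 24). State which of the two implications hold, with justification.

Neither direction holds.

[⇒] This fails: take n = 9. Then 9 ≡ 1 (mod 8), but 9² = 81 ≡ 9 (mod 24), not 1.

[⇐] This fails: take n = 5. Then 5² = 25 ≡ 1 (mod 24), yet 5 ≡ 5 (mod 8), not 1.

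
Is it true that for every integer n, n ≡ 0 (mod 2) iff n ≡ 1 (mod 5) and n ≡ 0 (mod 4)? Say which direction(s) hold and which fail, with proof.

(⇒) fails; (⇐) holds.

(⟹) This fails: n = 0 gives 0 ≡ 0 (mod 2) but 0 ≡ 0 (mod 5), so the conjunction on the right does not hold.

(⟸) Conversely, if n ≡ 1 (mod 5) and n ≡ 0 (mod 4), then by the Chinese remainder theorem n ≡ 16 (mod 20). Since 16 ≡ 0 (mod 2) and 2 ∣ 20, we get n ≡ 0 (mod 2).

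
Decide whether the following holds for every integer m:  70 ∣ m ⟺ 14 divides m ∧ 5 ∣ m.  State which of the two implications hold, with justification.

Both directions hold.

Forward direction. If 70 ∣ m, write m = 70q. Since 70 = 5·14, m = 14·(5q), so 14 ∣ m; and since 70 = 14·5, m = 5·(14q), so 5 ∣ m.

Converse. Suppose 14 ∣ m and 5 ∣ m. Any common multiple of 14 and 5 is a multiple of their lcm; here gcd(14, 5) = 1, so lcm(14, 5) = 14·5 = 70, so 70 ∣ m.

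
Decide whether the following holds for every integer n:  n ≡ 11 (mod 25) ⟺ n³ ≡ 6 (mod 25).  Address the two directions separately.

Both implications hold.

(←) Suppose n³ ≡ 6 (mod 25). The only residue r in {0, …, 24} with r³ ≡ 6 (mod 25) is r = 11, so n ≡ 11 (mod 25).

(→) Suppose n ≡ 11 (mod 25). Write n = 25j + 11. Then (25j + 11)³ = 15625j³ + 20625j² + 9075j + 1331 = 25(625j³ + 825j² + 363j + 53) + 6, so n³ ≡ 6 (mod 25).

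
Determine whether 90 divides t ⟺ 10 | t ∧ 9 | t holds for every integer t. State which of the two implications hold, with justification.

Both directions hold; the statement is true.

(⟹) If 90 ∣ t, write t = 90q. Since 90 = 9·10, t = 10·(9q), so 10 ∣ t; and since 90 = 10·9, t = 9·(10q), so 9 ∣ t.

(⟸) Suppose 10 ∣ t and 9 ∣ t. Any common multiple of 10 and 9 is a multiple of their lcm; here gcd(10, 9) = 1, so lcm(10, 9) = 10·9 = 90, so 90 ∣ t.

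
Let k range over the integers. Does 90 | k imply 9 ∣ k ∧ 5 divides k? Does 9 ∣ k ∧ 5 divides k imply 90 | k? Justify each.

(⟹) If 90 ∣ k, write k = 90q. Since 90 = 10·9, k = 9·(10q), so 9 ∣ k; and since 90 = 18·5, k = 5·(18q), so 5 ∣ k.

(⟸) This fails: take k = 45. Both 9 ∣ 45 and 5 ∣ 45, yet 45 is not a multiple of 90 (since 45 = 0·90 + 45), so 90 ∤ 45.

Only the forward direction holds.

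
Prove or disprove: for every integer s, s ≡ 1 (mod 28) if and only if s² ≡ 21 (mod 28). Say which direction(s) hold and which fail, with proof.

Forward direction. This fails: take s = 1. Then 1 ≡ 1 (mod 28), but 1² = 1 ≡ 1 (mod 28), not 21.

Converse. This fails: take s = 7. Then 7² = 49 ≡ 21 (mod 28), yet 7 ≡ 7 (mod 28), not 1.

Neither implication holds.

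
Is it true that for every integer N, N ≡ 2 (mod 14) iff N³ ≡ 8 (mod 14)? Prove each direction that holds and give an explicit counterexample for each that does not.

Only the forward direction holds.

[⇒] Suppose N ≡ 2 (mod 14). Write N = 14j + 2. Then (14j + 2)³ = 2744j³ + 1176j² + 168j + 8 = 14(196j³ + 84j² + 12j) + 8, so N³ ≡ 8 (mod 14).

[⇐] This fails: take N = 4. Then 4³ = 64 ≡ 8 (mod 14), yet 4 ≡ 4 (mod 14), not 2.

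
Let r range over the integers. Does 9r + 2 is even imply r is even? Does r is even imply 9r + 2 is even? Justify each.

Both implications hold.

(⟹) Suppose 9r + 2 is even. Since 9 is odd, 9r and r have the same parity, so 9r + 2 ≡ r + 2 (mod 2). As 2 is even, 9r + 2 is even exactly when r is even. Thus r is even.

(⟸) Conversely, suppose r is even; write r = 2j. Then 9r + 2 = 9·(2j) + 2 = 2·9j + 2, which is even.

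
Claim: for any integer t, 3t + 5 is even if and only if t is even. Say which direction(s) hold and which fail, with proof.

[⇒] This fails: t = 1 gives 3t + 5 = 8, which is even, but 1 is odd, not even.

[⇐] This also fails: t = 6 is even, but 3t + 5 = 23 is odd, not even.

(⇒) fails and (⇐) fails.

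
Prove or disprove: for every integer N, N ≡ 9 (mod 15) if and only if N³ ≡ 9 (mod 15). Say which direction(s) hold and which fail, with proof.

Equivalent; both directions hold.

(⟸) Suppose N³ ≡ 9 (mod 15). The only residue r in {0, …, 14} with r³ ≡ 9 (mod 15) is r = 9, so N ≡ 9 (mod 15).

(⟹) Suppose N ≡ 9 (mod 15). Write N = 15j + 9. Then (15j + 9)³ = 3375j³ + 6075j² + 3645j + 729 = 15(225j³ + 405j² + 243j + 48) + 9, so N³ ≡ 9 (mod 15).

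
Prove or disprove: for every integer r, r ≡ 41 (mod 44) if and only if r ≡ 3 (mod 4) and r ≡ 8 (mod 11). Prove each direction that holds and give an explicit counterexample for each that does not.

Both directions fail.

[⇒] This fails: r = 41 gives 41 ≡ 41 (mod 44) but 41 ≡ 1 (mod 4), so the conjunction on the right does not hold.

[⇐] This fails: r = 19 satisfies both congruences on the right (19 ≡ 3 mod 4 and 19 ≡ 8 mod 11) yet 19 ≡ 19 (mod 44), not 41.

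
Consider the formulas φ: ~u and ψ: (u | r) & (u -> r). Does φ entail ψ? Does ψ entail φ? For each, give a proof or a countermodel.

Both directions fail.

Forward direction. This fails. Under r = F, u = F, the left side is true but the right side is false.

Converse. This fails. Under r = T, u = T, the left side is false but the right side is true.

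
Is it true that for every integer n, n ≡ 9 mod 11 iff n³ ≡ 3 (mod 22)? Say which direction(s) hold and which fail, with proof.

[⇐] The residues r modulo 22 with r³ ≡ 3 (mod 22) are exactly {9}, and each is ≡ 9 (mod 11).

[⇒] This fails: take n = 20. Then 20 ≡ 9 (mod 11), but 20³ = 8000 ≡ 14 (mod 22), not 3.

The forward direction fails; the converse holds.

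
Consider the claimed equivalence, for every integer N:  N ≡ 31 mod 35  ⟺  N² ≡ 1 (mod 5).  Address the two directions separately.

(←) This fails: take N = 1. Then 1² = 1 ≡ 1 (mod 5), yet 1 ≡ 1 (mod 35), not 31.

(→) Suppose N ≡ 31 (mod 35). Then N² ≡ 31² = 961 (mod 35), and since 5 ∣ 35, also N² ≡ 1 (mod 5).

Only the forward implication holds.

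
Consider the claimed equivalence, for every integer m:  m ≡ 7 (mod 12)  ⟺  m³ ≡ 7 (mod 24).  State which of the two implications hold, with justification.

Forward direction. This fails: take m = 19. Then 19 ≡ 7 (mod 12), but 19³ = 6859 ≡ 19 (mod 24), not 7.

Converse. The residues r modulo 24 with r³ ≡ 7 (mod 24) are exactly {7}, and each is ≡ 7 (mod 12).

Only the reverse direction holds.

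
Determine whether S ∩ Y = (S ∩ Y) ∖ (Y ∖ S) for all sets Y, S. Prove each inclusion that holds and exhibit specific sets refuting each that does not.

(⊇) Let x ∈ (S ∩ Y) ∖ (Y ∖ S). Then x ∈ Y ∩ S, from which x ∈ S ∩ Y.

(⊆) Let x ∈ S ∩ Y. Then x ∈ Y ∩ S, from which x ∈ (S ∩ Y) ∖ (Y ∖ S).

The two sets are equal.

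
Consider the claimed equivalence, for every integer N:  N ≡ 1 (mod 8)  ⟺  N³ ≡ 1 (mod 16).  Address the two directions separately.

[⇐] The residues r modulo 16 with r³ ≡ 1 (mod 16) are exactly {1}, and each is ≡ 1 (mod 8).

[⇒] This fails: take N = 9. Then 9 ≡ 1 (mod 8), but 9³ = 729 ≡ 9 (mod 16), not 1.

Only the converse holds.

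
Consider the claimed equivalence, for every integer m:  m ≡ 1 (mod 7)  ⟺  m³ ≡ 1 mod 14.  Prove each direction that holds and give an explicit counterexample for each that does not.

Neither direction holds.

(⇒) This fails: take m = 8. Then 8 ≡ 1 (mod 7), but 8³ = 512 ≡ 8 (mod 14), not 1.

(⇐) This fails: take m = 9. Then 9³ = 729 ≡ 1 (mod 14), yet 9 ≡ 2 (mod 7), not 1.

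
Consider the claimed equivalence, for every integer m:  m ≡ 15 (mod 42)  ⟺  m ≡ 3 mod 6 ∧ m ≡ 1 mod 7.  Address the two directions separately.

(⟹) Suppose m ≡ 15 (mod 42); write m = 42j + 15. Since 6 ∣ 42, reducing mod 6 gives m ≡ 15 ≡ 3 (mod 6); since 7 ∣ 42, reducing mod 7 gives m ≡ 15 ≡ 1 (mod 7).

(⟸) Conversely, if m ≡ 3 (mod 6) and m ≡ 1 (mod 7), then by the Chinese remainder theorem m ≡ 15 (mod 42). This is exactly m ≡ 15 (mod 42).

Both directions hold.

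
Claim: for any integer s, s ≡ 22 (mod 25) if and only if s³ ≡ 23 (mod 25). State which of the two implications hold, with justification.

Forward direction. Suppose s ≡ 22 (mod 25). Write s = 25j + 22. Then (25j + 22)³ = 15625j³ + 41250j² + 36300j + 10648 = 25(625j³ + 1650j² + 1452j + 425) + 23, so s³ ≡ 23 (mod 25).

Converse. Suppose s³ ≡ 23 (mod 25). The only residue r in {0, …, 24} with r³ ≡ 23 (mod 25) is r = 22, so s ≡ 22 (mod 25).

Both directions hold; the statement is true.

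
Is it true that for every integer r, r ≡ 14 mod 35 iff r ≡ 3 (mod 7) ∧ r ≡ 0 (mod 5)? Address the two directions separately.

Neither implication holds.

(→) This fails: r = 14 gives 14 ≡ 14 (mod 35) but 14 ≡ 0 (mod 7), so the conjunction on the right does not hold.

(←) This fails: r = 10 satisfies both congruences on the right (10 ≡ 3 mod 7 and 10 ≡ 0 mod 5) yet 10 ≡ 10 (mod 35), not 14.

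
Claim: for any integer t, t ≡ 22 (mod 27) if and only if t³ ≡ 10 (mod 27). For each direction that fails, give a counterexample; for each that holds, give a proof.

(⇒) Suppose t ≡ 22 (mod 27). Write t = 27j + 22. Then (27j + 22)³ = 19683j³ + 48114j² + 39204j + 10648 = 27(729j³ + 1782j² + 1452j + 394) + 10, so t³ ≡ 10 (mod 27).

(⇐) This fails: take t = 4. Then 4³ = 64 ≡ 10 (mod 27), yet 4 ≡ 4 (mod 27), not 22.

Only the forward direction holds.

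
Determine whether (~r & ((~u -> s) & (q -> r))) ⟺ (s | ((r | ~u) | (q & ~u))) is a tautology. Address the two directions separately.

Neither direction holds.

Forward direction. This fails. Under r = F, q = F, s = F, u = T, the left side is true but the right side is false.

Converse. This fails. Under r = F, q = F, s = F, u = F, the left side is false but the right side is true.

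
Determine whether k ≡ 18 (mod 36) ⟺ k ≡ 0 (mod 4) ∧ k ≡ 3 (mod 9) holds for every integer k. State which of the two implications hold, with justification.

Neither direction holds.

(⟹) This fails: k = 18 gives 18 ≡ 18 (mod 36) but 18 ≡ 2 (mod 4), so the conjunction on the right does not hold.

(⟸) This fails: k = 12 satisfies both congruences on the right (12 ≡ 0 mod 4 and 12 ≡ 3 mod 9) yet 12 ≡ 12 (mod 36), not 18.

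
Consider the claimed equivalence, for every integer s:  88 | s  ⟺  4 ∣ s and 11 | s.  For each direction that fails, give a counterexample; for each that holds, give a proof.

The forward direction holds; the converse fails.

(⟹) If 88 ∣ s, write s = 88q. Since 88 = 22·4, s = 4·(22q), so 4 ∣ s; and since 88 = 8·11, s = 11·(8q), so 11 ∣ s.

(⟸) This fails: take s = 44. Both 4 ∣ 44 and 11 ∣ 44, yet 44 is not a multiple of 88 (since 44 = 0·88 + 44), so 88 ∤ 44.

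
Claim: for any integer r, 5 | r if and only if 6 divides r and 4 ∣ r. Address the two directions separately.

(⇒) fails and (⇐) fails.

[⇒] This fails: take r = 5. Certainly 5 ∣ 5, but 6 ∤ 5.

[⇐] This fails: take r = 12. Both 6 ∣ 12 and 4 ∣ 12, yet 12 is not a multiple of 5 (since 12 = 2·5 + 2), so 5 ∤ 12.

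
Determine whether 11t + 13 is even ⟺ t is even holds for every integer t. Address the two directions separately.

Forward direction. This fails: t = 5 gives 11t + 13 = 68, which is even, but 5 is odd, not even.

Converse. This also fails: t = 4 is even, but 11t + 13 = 57 is odd, not even.

Neither direction holds.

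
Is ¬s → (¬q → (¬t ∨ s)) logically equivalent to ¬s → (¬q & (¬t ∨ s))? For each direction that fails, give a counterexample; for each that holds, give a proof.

Forward direction. This fails. Under t = F, q = T, s = F, the left side is true but the right side is false.

Converse. Assume the antecedent. If t is true, the antecedent forces (t = T, q = F, s = T) or (t = T, q = T, s = T), and ¬s → (¬q → (¬t ∨ s)) holds there. If t is false, ¬s → (¬q → (¬t ∨ s)) reduces to true regardless of the other variables. Either way ¬s → (¬q → (¬t ∨ s)) holds.

Only the converse holds.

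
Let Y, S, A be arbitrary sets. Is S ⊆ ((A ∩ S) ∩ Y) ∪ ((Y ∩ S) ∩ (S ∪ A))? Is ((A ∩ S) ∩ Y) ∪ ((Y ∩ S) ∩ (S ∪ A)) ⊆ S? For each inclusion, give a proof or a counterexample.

The sets are not equal: only the reverse inclusion holds.

Forward inclusion. This inclusion fails. Take Y = ∅, S = {1}, A = ∅; then 1 ∈ S but 1 ∉ ((A ∩ S) ∩ Y) ∪ ((Y ∩ S) ∩ (S ∪ A)).

Reverse inclusion. Let x ∈ ((A ∩ S) ∩ Y) ∪ ((Y ∩ S) ∩ (S ∪ A)). Then either x ∈ Y ∩ S and x ∉ A; or x ∈ Y ∩ S ∩ A. In each case x ∈ S, so ((A ∩ S) ∩ Y) ∪ ((Y ∩ S) ∩ (S ∪ A)) ⊆ S.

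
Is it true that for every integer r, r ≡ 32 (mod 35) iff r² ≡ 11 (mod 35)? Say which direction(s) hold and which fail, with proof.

Both directions fail.

(⇒) This fails: take r = 32. Then 32 ≡ 32 (mod 35), but 32² = 1024 ≡ 9 (mod 35), not 11.

(⇐) This fails: take r = 9. Then 9² = 81 ≡ 11 (mod 35), yet 9 ≡ 9 (mod 35), not 32.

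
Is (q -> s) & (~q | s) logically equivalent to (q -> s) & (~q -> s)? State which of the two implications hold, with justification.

(⇒) fails; (⇐) holds.

[⇐] Assume the antecedent. If s is true, (q -> s) & (~q | s) reduces to true regardless of the other variables. If s is false, the antecedent cannot hold. Either way (q -> s) & (~q | s) holds.

[⇒] This fails. Under s = F, q = F, the left side is true but the right side is false.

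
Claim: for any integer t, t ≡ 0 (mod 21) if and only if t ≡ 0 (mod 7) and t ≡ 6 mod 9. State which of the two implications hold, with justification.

(→) This fails: t = 0 gives 0 ≡ 0 (mod 21) but 0 ≡ 0 (mod 9), so the conjunction on the right does not hold.

(←) Conversely, if t ≡ 0 (mod 7) and t ≡ 6 (mod 9), then by the Chinese remainder theorem t ≡ 42 (mod 63). Since 42 ≡ 0 (mod 21) and 21 ∣ 63, we get t ≡ 0 (mod 21).

Only the reverse direction holds.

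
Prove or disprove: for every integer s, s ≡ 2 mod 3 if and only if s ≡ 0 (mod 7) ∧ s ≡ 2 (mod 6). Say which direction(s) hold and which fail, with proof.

[⇒] This fails: s = 32 gives 32 ≡ 2 (mod 3) but 32 ≡ 4 (mod 7), so the conjunction on the right does not hold.

[⇐] Conversely, if s ≡ 0 (mod 7) and s ≡ 2 (mod 6), then by the Chinese remainder theorem s ≡ 14 (mod 42). Since 14 ≡ 2 (mod 3) and 3 ∣ 42, we get s ≡ 2 (mod 3).

Only the reverse direction holds.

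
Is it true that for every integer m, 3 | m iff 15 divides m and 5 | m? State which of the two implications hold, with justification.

[⇐] Suppose 15 ∣ m and 5 ∣ m. Any common multiple of 15 and 5 is a multiple of their lcm; here lcm(15, 5) = 15·5/gcd(15, 5) = 75/5 = 15, so 15 ∣ m. Since 3 ∣ 15, it follows that 3 ∣ m.

[⇒] This fails: take m = 3. Certainly 3 ∣ 3, but 15 ∤ 3.

Only the reverse direction holds.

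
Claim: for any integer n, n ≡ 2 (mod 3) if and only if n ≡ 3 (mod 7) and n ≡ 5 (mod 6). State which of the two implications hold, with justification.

(⟹) This fails: n = 32 gives 32 ≡ 2 (mod 3) but 32 ≡ 4 (mod 7), so the conjunction on the right does not hold.

(⟸) Conversely, if n ≡ 3 (mod 7) and n ≡ 5 (mod 6), then by the Chinese remainder theorem n ≡ 17 (mod 42). Since 17 ≡ 2 (mod 3) and 3 ∣ 42, we get n ≡ 2 (mod 3).

Only the converse holds.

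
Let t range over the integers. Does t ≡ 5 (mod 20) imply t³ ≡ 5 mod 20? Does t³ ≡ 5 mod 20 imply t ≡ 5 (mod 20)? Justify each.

Both implications hold.

(⇒) Suppose t ≡ 5 (mod 20). Write t = 20j + 5. Then (20j + 5)³ = 8000j³ + 6000j² + 1500j + 125 = 20(400j³ + 300j² + 75j + 6) + 5, so t³ ≡ 5 (mod 20).

(⇐) Conversely, suppose t³ ≡ 5 (mod 20). The only residue r in {0, …, 19} with r³ ≡ 5 (mod 20) is r = 5, so t ≡ 5 (mod 20).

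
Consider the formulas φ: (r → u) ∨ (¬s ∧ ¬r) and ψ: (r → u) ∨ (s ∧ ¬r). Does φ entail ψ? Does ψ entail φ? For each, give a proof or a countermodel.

(⟹) Assume the antecedent. If r is true, the antecedent forces (r = T, u = T, s = F) or (r = T, u = T, s = T), and (r → u) ∨ (s ∧ ¬r) holds there. If r is false, (r → u) ∨ (s ∧ ¬r) reduces to true regardless of the other variables. Either way (r → u) ∨ (s ∧ ¬r) holds.

(⟸) Assume the antecedent. If r is true, the antecedent forces (r = T, u = T, s = F) or (r = T, u = T, s = T), and (r → u) ∨ (¬s ∧ ¬r) holds there. If r is false, (r → u) ∨ (¬s ∧ ¬r) reduces to true regardless of the other variables. Either way (r → u) ∨ (¬s ∧ ¬r) holds.

The biconditional holds.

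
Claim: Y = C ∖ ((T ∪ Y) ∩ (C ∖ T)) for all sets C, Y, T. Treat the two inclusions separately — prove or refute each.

Both inclusions fail.

Forward inclusion. This inclusion fails. Take C = ∅, Y = {1}, T = ∅; then 1 ∈ Y but 1 ∉ C ∖ ((T ∪ Y) ∩ (C ∖ T)).

Reverse inclusion. This inclusion fails. Take C = {1}, Y = ∅, T = ∅; then 1 ∈ C ∖ ((T ∪ Y) ∩ (C ∖ T)) but 1 ∉ Y.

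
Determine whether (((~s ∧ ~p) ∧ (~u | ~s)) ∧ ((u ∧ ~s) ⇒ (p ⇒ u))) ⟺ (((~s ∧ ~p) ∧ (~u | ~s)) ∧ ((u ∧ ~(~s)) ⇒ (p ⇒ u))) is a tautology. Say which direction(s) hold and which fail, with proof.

Both directions hold.

Forward direction. Assume the antecedent. If s is true, the antecedent cannot hold. If s is false, the antecedent forces (s = F, p = F, u = F) or (s = F, p = F, u = T), and the consequent holds there. Either way the consequent holds.

Converse. Assume the antecedent. If s is true, the antecedent cannot hold. If s is false, the antecedent forces (s = F, p = F, u = F) or (s = F, p = F, u = T), and the consequent holds there. Either way the consequent holds.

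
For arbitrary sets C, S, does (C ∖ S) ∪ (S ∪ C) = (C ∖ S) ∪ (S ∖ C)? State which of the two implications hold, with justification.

(⊆) This inclusion fails. Take C = {1}, S = {1}; then 1 ∈ (C ∖ S) ∪ (S ∪ C) but 1 ∉ (C ∖ S) ∪ (S ∖ C).

(⊇) Let x ∈ (C ∖ S) ∪ (S ∖ C). Then either x ∈ C and x ∉ S; or x ∈ S and x ∉ C. In each case x ∈ (C ∖ S) ∪ (S ∪ C), so (C ∖ S) ∪ (S ∖ C) ⊆ (C ∖ S) ∪ (S ∪ C).

(⊆) fails; (⊇) holds.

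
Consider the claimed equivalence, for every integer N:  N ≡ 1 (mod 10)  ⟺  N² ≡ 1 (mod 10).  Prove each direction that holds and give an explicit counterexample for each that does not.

(⇒) holds; (⇐) fails.

(⇒) Suppose N ≡ 1 (mod 10). Write N = 10j + 1. Then (10j + 1)² = 100j² + 20j + 1 = 10(10j² + 2j) + 1, so N² ≡ 1 (mod 10).

(⇐) This fails: take N = 9. Then 9² = 81 ≡ 1 (mod 10), yet 9 ≡ 9 (mod 10), not 1.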